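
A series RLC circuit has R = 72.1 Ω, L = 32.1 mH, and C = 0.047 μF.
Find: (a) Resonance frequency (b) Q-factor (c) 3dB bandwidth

Step 1 — Resonance condition Im(Z)=0 gives ω₀ = 1/√(LC).
Step 2 — ω₀ = 1/√(0.0321·4.7e-08) = 2.575e+04 rad/s.
Step 3 — f₀ = ω₀/(2π) = 4097 Hz.
Step 4 — Series Q: Q = ω₀L/R = 2.575e+04·0.0321/72.1 = 11.46.
Step 5 — 3dB bandwidth: Δω = ω₀/Q = 2246 rad/s; BW = Δω/(2π) = 357.5 Hz.

(a) f₀ = 4097 Hz  (b) Q = 11.46  (c) BW = 357.5 Hz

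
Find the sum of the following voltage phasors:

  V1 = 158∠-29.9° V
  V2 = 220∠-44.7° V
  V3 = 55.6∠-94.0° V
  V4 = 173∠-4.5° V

Step 1 — Convert each phasor to rectangular form:
  V1 = 158·(cos(-29.9°) + j·sin(-29.9°)) = 137 - j78.76 V
  V2 = 220·(cos(-44.7°) + j·sin(-44.7°)) = 156.4 - j154.7 V
  V3 = 55.6·(cos(-94.0°) + j·sin(-94.0°)) = -3.878 - j55.46 V
  V4 = 173·(cos(-4.5°) + j·sin(-4.5°)) = 172.5 - j13.57 V
Step 2 — Sum components: V_total = 461.9 - j302.5 V.
Step 3 — Convert to polar: |V_total| = 552.2 V, ∠V_total = -33.2°.

V_total = 552.2∠-33.2° V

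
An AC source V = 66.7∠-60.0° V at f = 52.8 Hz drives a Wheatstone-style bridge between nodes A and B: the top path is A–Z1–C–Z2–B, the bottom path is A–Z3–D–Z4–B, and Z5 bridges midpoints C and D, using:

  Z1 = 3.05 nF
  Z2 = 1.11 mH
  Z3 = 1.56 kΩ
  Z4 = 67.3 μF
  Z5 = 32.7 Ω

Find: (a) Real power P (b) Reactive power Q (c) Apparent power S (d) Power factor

Step 1 — Angular frequency: ω = 2π·f = 2π·52.8 = 331.8 rad/s.
Step 2 — Component impedances:
  Z1: Z = 1/(jωC) = -j/(ω·C) = 0 - j9.883e+05 Ω
  Z2: Z = jωL = j·331.8·0.00111 = 0 + j0.3682 Ω
  Z3: Z = R = 1560 Ω
  Z4: Z = 1/(jωC) = -j/(ω·C) = 0 - j44.79 Ω
  Z5: Z = R = 32.7 Ω
Step 3 — Bridge requires nodal analysis (the Z5 bridge couples midpoints C and D, so the two paths cannot be reduced to a simple series/parallel combination). Setting node B to ground and injecting 1 A at node A, the 3-node admittance system at A, C, D solves to V_A = Z_AB = 1582 - j18.03 Ω = 1582∠-0.7° Ω.
Step 4 — Source phasor: V = 66.7∠-60.0° V = 33.35 - j57.76 V.
Step 5 — Current: I = V / Z = 0.0215 - j0.03628 A = 0.04217∠-59.3° A.
Step 6 — Complex power: S = V·I* = 2.813 - j0.03207 VA.
Step 7 — Real power: P = Re(S) = 2.813 W.
Step 8 — Reactive power: Q = Im(S) = -0.03207 VAR.
Step 9 — Apparent power: |S| = 2.813 VA.
Step 10 — Power factor: PF = P/|S| = 0.9999 (leading).

(a) P = 2.813 W  (b) Q = -0.03207 VAR  (c) S = 2.813 VA  (d) PF = 0.9999 (leading)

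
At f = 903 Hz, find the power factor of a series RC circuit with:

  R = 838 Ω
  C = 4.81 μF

Step 1 — Angular frequency: ω = 2π·f = 2π·903 = 5674 rad/s.
Step 2 — Component impedances:
  R: Z = R = 838 Ω
  C: Z = 1/(jωC) = -j/(ω·C) = 0 - j36.64 Ω
Step 3 — Series combination: Z_total = R + C = 838 - j36.64 Ω = 838.8∠-2.5° Ω.
Step 4 — Power factor: PF = cos(φ) = Re(Z)/|Z| = 838/838.8 = 0.999.
Step 5 — Type: Im(Z) = -36.64 ⇒ leading (phase φ = -2.5°).

PF = 0.999 (leading, φ = -2.5°)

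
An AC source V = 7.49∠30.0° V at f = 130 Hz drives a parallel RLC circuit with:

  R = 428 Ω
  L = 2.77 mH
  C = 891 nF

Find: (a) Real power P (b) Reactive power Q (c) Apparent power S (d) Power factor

Step 1 — Angular frequency: ω = 2π·f = 2π·130 = 816.8 rad/s.
Step 2 — Component impedances:
  R: Z = R = 428 Ω
  L: Z = jωL = j·816.8·0.00277 = 0 + j2.263 Ω
  C: Z = 1/(jωC) = -j/(ω·C) = 0 - j1374 Ω
Step 3 — Parallel combination: 1/Z_total = 1/R + 1/L + 1/C; Z_total = 0.012 + j2.266 Ω = 2.266∠89.7° Ω.
Step 4 — Source phasor: V = 7.49∠30.0° V = 6.487 + j3.745 V.
Step 5 — Current: I = V / Z = 1.668 - j2.853 A = 3.305∠-59.7° A.
Step 6 — Complex power: S = V·I* = 0.1311 + j24.75 VA.
Step 7 — Real power: P = Re(S) = 0.1311 W.
Step 8 — Reactive power: Q = Im(S) = 24.75 VAR.
Step 9 — Apparent power: |S| = 24.75 VA.
Step 10 — Power factor: PF = P/|S| = 0.005295 (lagging).

(a) P = 0.1311 W  (b) Q = 24.75 VAR  (c) S = 24.75 VA  (d) PF = 0.005295 (lagging)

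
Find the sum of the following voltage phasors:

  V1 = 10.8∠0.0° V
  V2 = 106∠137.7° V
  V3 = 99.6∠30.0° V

Step 1 — Convert each phasor to rectangular form:
  V1 = 10.8·(cos(0.0°) + j·sin(0.0°)) = 10.8 V
  V2 = 106·(cos(137.7°) + j·sin(137.7°)) = -78.4 + j71.34 V
  V3 = 99.6·(cos(30.0°) + j·sin(30.0°)) = 86.26 + j49.8 V
Step 2 — Sum components: V_total = 18.66 + j121.1 V.
Step 3 — Convert to polar: |V_total| = 122.6 V, ∠V_total = 81.2°.

V_total = 122.6∠81.2° V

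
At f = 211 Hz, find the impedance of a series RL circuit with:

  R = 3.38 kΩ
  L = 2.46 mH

Step 1 — Angular frequency: ω = 2π·f = 2π·211 = 1326 rad/s.
Step 2 — Component impedances:
  R: Z = R = 3380 Ω
  L: Z = jωL = j·1326·0.00246 = 0 + j3.261 Ω
Step 3 — Series combination: Z_total = R + L = 3380 + j3.261 Ω = 3380∠0.1° Ω.

Z = 3380 + j3.261 Ω = 3380∠0.1° Ω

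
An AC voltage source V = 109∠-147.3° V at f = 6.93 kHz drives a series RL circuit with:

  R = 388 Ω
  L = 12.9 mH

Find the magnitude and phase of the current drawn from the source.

Step 1 — Angular frequency: ω = 2π·f = 2π·6930 = 4.354e+04 rad/s.
Step 2 — Component impedances:
  R: Z = R = 388 Ω
  L: Z = jωL = j·4.354e+04·0.0129 = 0 + j561.7 Ω
Step 3 — Series combination: Z_total = R + L = 388 + j561.7 Ω = 682.7∠55.4° Ω.
Step 4 — Source phasor: V = 109∠-147.3° V = -91.72 - j58.89 V.
Step 5 — Ohm's law: I = V / Z_total = (-91.72 - j58.89) / (388 + j561.7) = -0.1473 + j0.06153 A.
Step 6 — Convert to polar: |I| = 0.1597 A, ∠I = 157.3°.

I = 0.1597∠157.3° A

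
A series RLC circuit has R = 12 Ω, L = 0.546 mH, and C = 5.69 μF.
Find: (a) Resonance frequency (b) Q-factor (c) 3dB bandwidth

Step 1 — Resonance: ω₀ = 1/√(LC) = 1/√(0.000546·5.69e-06) = 1.794e+04 rad/s.
Step 2 — f₀ = ω₀/(2π) = 2855 Hz.
Step 3 — Series Q: Q = ω₀L/R = 1.794e+04·0.000546/12 = 0.8163.
Step 4 — Bandwidth: Δω = ω₀/Q = 2.198e+04 rad/s; BW = Δω/(2π) = 3498 Hz.

(a) f₀ = 2855 Hz  (b) Q = 0.8163  (c) BW = 3498 Hz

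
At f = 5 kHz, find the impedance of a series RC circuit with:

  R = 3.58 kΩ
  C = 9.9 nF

Step 1 — Angular frequency: ω = 2π·f = 2π·5000 = 3.142e+04 rad/s.
Step 2 — Component impedances:
  R: Z = R = 3580 Ω
  C: Z = 1/(jωC) = -j/(ω·C) = 0 - j3215 Ω
Step 3 — Series combination: Z_total = R + C = 3580 - j3215 Ω = 4812∠-41.9° Ω.

Z = 3580 - j3215 Ω = 4812∠-41.9° Ω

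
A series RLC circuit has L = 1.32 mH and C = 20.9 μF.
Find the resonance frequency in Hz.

Step 1 — Resonance condition Im(Z)=0 gives ω₀ = 1/√(LC).
Step 2 — ω₀ = 1/√(0.00132·2.09e-05) = 6021 rad/s.
Step 3 — f₀ = ω₀/(2π) = 958.2 Hz.

f₀ = 958.2 Hz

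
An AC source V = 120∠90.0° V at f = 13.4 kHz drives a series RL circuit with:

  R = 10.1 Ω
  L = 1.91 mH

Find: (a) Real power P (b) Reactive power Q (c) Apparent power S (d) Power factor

Step 1 — Angular frequency: ω = 2π·f = 2π·1.34e+04 = 8.419e+04 rad/s.
Step 2 — Component impedances:
  R: Z = R = 10.1 Ω
  L: Z = jωL = j·8.419e+04·0.00191 = 0 + j160.8 Ω
Step 3 — Series combination: Z_total = R + L = 10.1 + j160.8 Ω = 161.1∠86.4° Ω.
Step 4 — Source phasor: V = 120∠90.0° V = 0 + j120 V.
Step 5 — Current: I = V / Z = 0.7433 + j0.04668 A = 0.7447∠3.6° A.
Step 6 — Complex power: S = V·I* = 5.602 + j89.19 VA.
Step 7 — Real power: P = Re(S) = 5.602 W.
Step 8 — Reactive power: Q = Im(S) = 89.19 VAR.
Step 9 — Apparent power: |S| = 89.37 VA.
Step 10 — Power factor: PF = P/|S| = 0.06268 (lagging).

(a) P = 5.602 W  (b) Q = 89.19 VAR  (c) S = 89.37 VA  (d) PF = 0.06268 (lagging)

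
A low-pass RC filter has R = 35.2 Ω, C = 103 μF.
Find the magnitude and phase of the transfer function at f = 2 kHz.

Step 1 — Angular frequency: ω = 2π·2000 = 1.257e+04 rad/s.
Step 2 — Transfer function: H(jω) = 1/(1 + jωRC).
Step 3 — Denominator: 1 + jωRC = 1 + j·1.257e+04·35.2·0.000103 = 1 + j45.56.
Step 4 — H = 0.0004815 - j0.02194.
Step 5 — Magnitude: |H| = 0.02194 (-33.2 dB); phase: φ = -88.7°.

|H| = 0.02194 (-33.2 dB), φ = -88.7°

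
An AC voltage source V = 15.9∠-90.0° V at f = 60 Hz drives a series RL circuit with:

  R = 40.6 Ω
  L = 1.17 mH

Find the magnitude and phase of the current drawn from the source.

Step 1 — Angular frequency: ω = 2π·f = 2π·60 = 377 rad/s.
Step 2 — Component impedances:
  R: Z = R = 40.6 Ω
  L: Z = jωL = j·377·0.00117 = 0 + j0.4411 Ω
Step 3 — Series combination: Z_total = R + L = 40.6 + j0.4411 Ω = 40.6∠0.6° Ω.
Step 4 — Source phasor: V = 15.9∠-90.0° V = 0 - j15.9 V.
Step 5 — Ohm's law: I = V / Z_total = (0 - j15.9) / (40.6 + j0.4411) = -0.004254 - j0.3916 A.
Step 6 — Convert to polar: |I| = 0.3916 A, ∠I = -90.6°.

I = 0.3916∠-90.6° A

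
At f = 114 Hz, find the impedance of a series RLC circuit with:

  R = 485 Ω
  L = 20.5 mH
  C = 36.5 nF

Step 1 — Angular frequency: ω = 2π·f = 2π·114 = 716.3 rad/s.
Step 2 — Component impedances:
  R: Z = R = 485 Ω
  L: Z = jωL = j·716.3·0.0205 = 0 + j14.68 Ω
  C: Z = 1/(jωC) = -j/(ω·C) = 0 - j3.825e+04 Ω
Step 3 — Series combination: Z_total = R + L + C = 485 - j3.823e+04 Ω = 3.824e+04∠-89.3° Ω.

Z = 485 - j3.823e+04 Ω = 3.824e+04∠-89.3° Ω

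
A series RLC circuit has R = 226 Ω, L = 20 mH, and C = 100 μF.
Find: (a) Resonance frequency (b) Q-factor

Step 1 — Resonance condition Im(Z)=0 gives ω₀ = 1/√(LC).
Step 2 — ω₀ = 1/√(0.02·0.0001) = 707.1 rad/s.
Step 3 — f₀ = ω₀/(2π) = 112.5 Hz.
Step 4 — Series Q: Q = ω₀L/R = 707.1·0.02/226 = 0.06258.

(a) f₀ = 112.5 Hz  (b) Q = 0.06258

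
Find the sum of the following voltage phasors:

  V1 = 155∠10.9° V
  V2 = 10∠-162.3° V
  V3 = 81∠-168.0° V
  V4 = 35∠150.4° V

Step 1 — Convert each phasor to rectangular form:
  V1 = 155·(cos(10.9°) + j·sin(10.9°)) = 152.2 + j29.31 V
  V2 = 10·(cos(-162.3°) + j·sin(-162.3°)) = -9.527 - j3.04 V
  V3 = 81·(cos(-168.0°) + j·sin(-168.0°)) = -79.23 - j16.84 V
  V4 = 35·(cos(150.4°) + j·sin(150.4°)) = -30.43 + j17.29 V
Step 2 — Sum components: V_total = 33.01 + j26.72 V.
Step 3 — Convert to polar: |V_total| = 42.47 V, ∠V_total = 39.0°.

V_total = 42.47∠39.0° V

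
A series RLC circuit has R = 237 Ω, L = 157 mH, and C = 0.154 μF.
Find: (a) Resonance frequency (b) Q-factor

Step 1 — Resonance condition Im(Z)=0 gives ω₀ = 1/√(LC).
Step 2 — ω₀ = 1/√(0.157·1.54e-07) = 6431 rad/s.
Step 3 — f₀ = ω₀/(2π) = 1024 Hz.
Step 4 — Series Q: Q = ω₀L/R = 6431·0.157/237 = 4.26.

(a) f₀ = 1024 Hz  (b) Q = 4.26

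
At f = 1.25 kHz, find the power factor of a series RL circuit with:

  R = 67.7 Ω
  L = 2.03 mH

Step 1 — Angular frequency: ω = 2π·f = 2π·1250 = 7854 rad/s.
Step 2 — Component impedances:
  R: Z = R = 67.7 Ω
  L: Z = jωL = j·7854·0.00203 = 0 + j15.94 Ω
Step 3 — Series combination: Z_total = R + L = 67.7 + j15.94 Ω = 69.55∠13.3° Ω.
Step 4 — Power factor: PF = cos(φ) = Re(Z)/|Z| = 67.7/69.55 = 0.9734.
Step 5 — Type: Im(Z) = 15.94 ⇒ lagging (phase φ = 13.3°).

PF = 0.9734 (lagging, φ = 13.3°)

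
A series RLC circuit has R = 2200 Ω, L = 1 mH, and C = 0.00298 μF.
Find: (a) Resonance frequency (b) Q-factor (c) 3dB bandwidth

Step 1 — Resonance: ω₀ = 1/√(LC) = 1/√(0.001·2.98e-09) = 5.793e+05 rad/s.
Step 2 — f₀ = ω₀/(2π) = 9.22e+04 Hz.
Step 3 — Series Q: Q = ω₀L/R = 5.793e+05·0.001/2200 = 0.2633.
Step 4 — Bandwidth: Δω = ω₀/Q = 2.2e+06 rad/s; BW = Δω/(2π) = 3.501e+05 Hz.

(a) f₀ = 9.22e+04 Hz  (b) Q = 0.2633  (c) BW = 3.501e+05 Hz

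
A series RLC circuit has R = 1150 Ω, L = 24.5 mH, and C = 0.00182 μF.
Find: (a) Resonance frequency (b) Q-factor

Step 1 — Resonance condition Im(Z)=0 gives ω₀ = 1/√(LC).
Step 2 — ω₀ = 1/√(0.0245·1.82e-09) = 1.498e+05 rad/s.
Step 3 — f₀ = ω₀/(2π) = 2.383e+04 Hz.
Step 4 — Series Q: Q = ω₀L/R = 1.498e+05·0.0245/1150 = 3.19.

(a) f₀ = 2.383e+04 Hz  (b) Q = 3.19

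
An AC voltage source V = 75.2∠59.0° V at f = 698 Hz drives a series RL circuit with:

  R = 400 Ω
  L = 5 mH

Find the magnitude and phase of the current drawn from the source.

Step 1 — Angular frequency: ω = 2π·f = 2π·698 = 4386 rad/s.
Step 2 — Component impedances:
  R: Z = R = 400 Ω
  L: Z = jωL = j·4386·0.005 = 0 + j21.93 Ω
Step 3 — Series combination: Z_total = R + L = 400 + j21.93 Ω = 400.6∠3.1° Ω.
Step 4 — Source phasor: V = 75.2∠59.0° V = 38.73 + j64.46 V.
Step 5 — Ohm's law: I = V / Z_total = (38.73 + j64.46) / (400 + j21.93) = 0.1053 + j0.1554 A.
Step 6 — Convert to polar: |I| = 0.1877 A, ∠I = 55.9°.

I = 0.1877∠55.9° A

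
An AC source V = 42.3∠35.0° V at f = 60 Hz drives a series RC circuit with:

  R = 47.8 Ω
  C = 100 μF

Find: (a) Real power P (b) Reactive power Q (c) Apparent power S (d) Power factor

Step 1 — Angular frequency: ω = 2π·f = 2π·60 = 377 rad/s.
Step 2 — Component impedances:
  R: Z = R = 47.8 Ω
  C: Z = 1/(jωC) = -j/(ω·C) = 0 - j26.53 Ω
Step 3 — Series combination: Z_total = R + C = 47.8 - j26.53 Ω = 54.67∠-29.0° Ω.
Step 4 — Source phasor: V = 42.3∠35.0° V = 34.65 + j24.26 V.
Step 5 — Current: I = V / Z = 0.3389 + j0.6956 A = 0.7738∠64.0° A.
Step 6 — Complex power: S = V·I* = 28.62 - j15.88 VA.
Step 7 — Real power: P = Re(S) = 28.62 W.
Step 8 — Reactive power: Q = Im(S) = -15.88 VAR.
Step 9 — Apparent power: |S| = 32.73 VA.
Step 10 — Power factor: PF = P/|S| = 0.8744 (leading).

(a) P = 28.62 W  (b) Q = -15.88 VAR  (c) S = 32.73 VA  (d) PF = 0.8744 (leading)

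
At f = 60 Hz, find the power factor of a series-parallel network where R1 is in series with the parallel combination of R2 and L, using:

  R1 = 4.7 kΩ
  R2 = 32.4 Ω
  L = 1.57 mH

Step 1 — Angular frequency: ω = 2π·f = 2π·60 = 377 rad/s.
Step 2 — Component impedances:
  R1: Z = R = 4700 Ω
  R2: Z = R = 32.4 Ω
  L: Z = jωL = j·377·0.00157 = 0 + j0.5919 Ω
Step 3 — Parallel branch: R2 || L = 1/(1/R2 + 1/L) = 0.01081 + j0.5917 Ω.
Step 4 — Series with R1: Z_total = R1 + (R2 || L) = 4700 + j0.5917 Ω = 4700∠0.0° Ω.
Step 5 — Power factor: PF = cos(φ) = Re(Z)/|Z| = 4700/4700 = 1.
Step 6 — Type: Im(Z) = 0.5917 ⇒ lagging (phase φ = 0.0°).

PF = 1 (lagging, φ = 0.0°)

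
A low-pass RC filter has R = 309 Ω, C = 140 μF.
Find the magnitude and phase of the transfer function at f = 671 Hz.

Step 1 — Angular frequency: ω = 2π·671 = 4216 rad/s.
Step 2 — Transfer function: H(jω) = 1/(1 + jωRC).
Step 3 — Denominator: 1 + jωRC = 1 + j·4216·309·0.00014 = 1 + j182.4.
Step 4 — H = 3.006e-05 - j0.005483.
Step 5 — Magnitude: |H| = 0.005483 (-45.2 dB); phase: φ = -89.7°.

|H| = 0.005483 (-45.2 dB), φ = -89.7°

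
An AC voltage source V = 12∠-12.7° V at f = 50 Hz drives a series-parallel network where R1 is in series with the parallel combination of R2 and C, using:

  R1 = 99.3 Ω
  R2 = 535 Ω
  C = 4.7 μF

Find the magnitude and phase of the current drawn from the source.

Step 1 — Angular frequency: ω = 2π·f = 2π·50 = 314.2 rad/s.
Step 2 — Component impedances:
  R1: Z = R = 99.3 Ω
  R2: Z = R = 535 Ω
  C: Z = 1/(jωC) = -j/(ω·C) = 0 - j677.3 Ω
Step 3 — Parallel branch: R2 || C = 1/(1/R2 + 1/C) = 329.4 - j260.2 Ω.
Step 4 — Series with R1: Z_total = R1 + (R2 || C) = 428.7 - j260.2 Ω = 501.5∠-31.3° Ω.
Step 5 — Source phasor: V = 12∠-12.7° V = 11.71 - j2.638 V.
Step 6 — Ohm's law: I = V / Z_total = (11.71 - j2.638) / (428.7 - j260.2) = 0.02268 + j0.007615 A.
Step 7 — Convert to polar: |I| = 0.02393 A, ∠I = 18.6°.

I = 0.02393∠18.6° A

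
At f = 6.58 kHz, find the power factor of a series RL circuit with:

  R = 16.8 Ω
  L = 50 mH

Step 1 — Angular frequency: ω = 2π·f = 2π·6580 = 4.134e+04 rad/s.
Step 2 — Component impedances:
  R: Z = R = 16.8 Ω
  L: Z = jωL = j·4.134e+04·0.05 = 0 + j2067 Ω
Step 3 — Series combination: Z_total = R + L = 16.8 + j2067 Ω = 2067∠89.5° Ω.
Step 4 — Power factor: PF = cos(φ) = Re(Z)/|Z| = 16.8/2067.2 = 0.008127.
Step 5 — Type: Im(Z) = 2067 ⇒ lagging (phase φ = 89.5°).

PF = 0.008127 (lagging, φ = 89.5°)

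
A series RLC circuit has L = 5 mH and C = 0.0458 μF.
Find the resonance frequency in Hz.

Step 1 — Resonance condition Im(Z)=0 gives ω₀ = 1/√(LC).
Step 2 — ω₀ = 1/√(0.005·4.58e-08) = 6.608e+04 rad/s.
Step 3 — f₀ = ω₀/(2π) = 1.052e+04 Hz.

f₀ = 1.052e+04 Hz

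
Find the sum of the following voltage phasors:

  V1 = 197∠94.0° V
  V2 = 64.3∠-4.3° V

Step 1 — Convert each phasor to rectangular form:
  V1 = 197·(cos(94.0°) + j·sin(94.0°)) = -13.74 + j196.5 V
  V2 = 64.3·(cos(-4.3°) + j·sin(-4.3°)) = 64.12 - j4.821 V
Step 2 — Sum components: V_total = 50.38 + j191.7 V.
Step 3 — Convert to polar: |V_total| = 198.2 V, ∠V_total = 75.3°.

V_total = 198.2∠75.3° V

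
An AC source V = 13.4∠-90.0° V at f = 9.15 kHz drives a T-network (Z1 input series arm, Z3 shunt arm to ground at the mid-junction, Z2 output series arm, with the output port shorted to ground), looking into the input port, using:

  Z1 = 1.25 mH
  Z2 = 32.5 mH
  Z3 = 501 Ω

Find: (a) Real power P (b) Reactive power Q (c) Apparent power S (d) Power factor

Step 1 — Angular frequency: ω = 2π·f = 2π·9150 = 5.749e+04 rad/s.
Step 2 — Component impedances:
  Z1: Z = jωL = j·5.749e+04·0.00125 = 0 + j71.86 Ω
  Z2: Z = jωL = j·5.749e+04·0.0325 = 0 + j1868 Ω
  Z3: Z = R = 501 Ω
Step 3 — With the output port shorted to ground, the output series arm Z2 runs from the junction to ground; the shunt arm Z3 also runs from the junction to ground. They appear in parallel: Z3 || Z2 = 467.4 + j125.3 Ω.
Step 4 — Series with input arm Z1: Z_in = Z1 + (Z3 || Z2) = 467.4 + j197.2 Ω = 507.3∠22.9° Ω.
Step 5 — Source phasor: V = 13.4∠-90.0° V = 0 - j13.4 V.
Step 6 — Current: I = V / Z = -0.01027 - j0.02434 A = 0.02641∠-112.9° A.
Step 7 — Complex power: S = V·I* = 0.3261 + j0.1376 VA.
Step 8 — Real power: P = Re(S) = 0.3261 W.
Step 9 — Reactive power: Q = Im(S) = 0.1376 VAR.
Step 10 — Apparent power: |S| = 0.354 VA.
Step 11 — Power factor: PF = P/|S| = 0.9214 (lagging).

(a) P = 0.3261 W  (b) Q = 0.1376 VAR  (c) S = 0.354 VA  (d) PF = 0.9214 (lagging)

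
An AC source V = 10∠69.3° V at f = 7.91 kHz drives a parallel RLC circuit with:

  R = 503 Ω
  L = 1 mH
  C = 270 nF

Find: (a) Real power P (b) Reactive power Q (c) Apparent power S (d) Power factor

Step 1 — Angular frequency: ω = 2π·f = 2π·7910 = 4.97e+04 rad/s.
Step 2 — Component impedances:
  R: Z = R = 503 Ω
  L: Z = jωL = j·4.97e+04·0.001 = 0 + j49.7 Ω
  C: Z = 1/(jωC) = -j/(ω·C) = 0 - j74.52 Ω
Step 3 — Parallel combination: 1/Z_total = 1/R + 1/L + 1/C; Z_total = 40.68 + j137.1 Ω = 143.1∠73.5° Ω.
Step 4 — Source phasor: V = 10∠69.3° V = 3.535 + j9.354 V.
Step 5 — Current: I = V / Z = 0.06972 - j0.005092 A = 0.0699∠-4.2° A.
Step 6 — Complex power: S = V·I* = 0.1988 + j0.6702 VA.
Step 7 — Real power: P = Re(S) = 0.1988 W.
Step 8 — Reactive power: Q = Im(S) = 0.6702 VAR.
Step 9 — Apparent power: |S| = 0.699 VA.
Step 10 — Power factor: PF = P/|S| = 0.2844 (lagging).

(a) P = 0.1988 W  (b) Q = 0.6702 VAR  (c) S = 0.699 VA  (d) PF = 0.2844 (lagging)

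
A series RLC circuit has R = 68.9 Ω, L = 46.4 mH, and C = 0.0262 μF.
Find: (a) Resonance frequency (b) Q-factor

Step 1 — Resonance condition Im(Z)=0 gives ω₀ = 1/√(LC).
Step 2 — ω₀ = 1/√(0.0464·2.62e-08) = 2.868e+04 rad/s.
Step 3 — f₀ = ω₀/(2π) = 4565 Hz.
Step 4 — Series Q: Q = ω₀L/R = 2.868e+04·0.0464/68.9 = 19.31.

(a) f₀ = 4565 Hz  (b) Q = 19.31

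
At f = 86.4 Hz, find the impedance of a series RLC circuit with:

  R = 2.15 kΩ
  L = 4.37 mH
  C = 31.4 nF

Step 1 — Angular frequency: ω = 2π·f = 2π·86.4 = 542.9 rad/s.
Step 2 — Component impedances:
  R: Z = R = 2150 Ω
  L: Z = jωL = j·542.9·0.00437 = 0 + j2.372 Ω
  C: Z = 1/(jωC) = -j/(ω·C) = 0 - j5.866e+04 Ω
Step 3 — Series combination: Z_total = R + L + C = 2150 - j5.866e+04 Ω = 5.87e+04∠-87.9° Ω.

Z = 2150 - j5.866e+04 Ω = 5.87e+04∠-87.9° Ω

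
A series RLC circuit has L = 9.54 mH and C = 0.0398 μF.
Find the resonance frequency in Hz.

Step 1 — Resonance condition Im(Z)=0 gives ω₀ = 1/√(LC).
Step 2 — ω₀ = 1/√(0.00954·3.98e-08) = 5.132e+04 rad/s.
Step 3 — f₀ = ω₀/(2π) = 8168 Hz.

f₀ = 8168 Hz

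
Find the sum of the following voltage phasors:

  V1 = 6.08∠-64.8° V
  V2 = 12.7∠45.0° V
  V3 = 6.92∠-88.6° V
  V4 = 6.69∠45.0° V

Step 1 — Convert each phasor to rectangular form:
  V1 = 6.08·(cos(-64.8°) + j·sin(-64.8°)) = 2.589 - j5.501 V
  V2 = 12.7·(cos(45.0°) + j·sin(45.0°)) = 8.98 + j8.98 V
  V3 = 6.92·(cos(-88.6°) + j·sin(-88.6°)) = 0.1691 - j6.918 V
  V4 = 6.69·(cos(45.0°) + j·sin(45.0°)) = 4.731 + j4.731 V
Step 2 — Sum components: V_total = 16.47 + j1.292 V.
Step 3 — Convert to polar: |V_total| = 16.52 V, ∠V_total = 4.5°.

V_total = 16.52∠4.5° V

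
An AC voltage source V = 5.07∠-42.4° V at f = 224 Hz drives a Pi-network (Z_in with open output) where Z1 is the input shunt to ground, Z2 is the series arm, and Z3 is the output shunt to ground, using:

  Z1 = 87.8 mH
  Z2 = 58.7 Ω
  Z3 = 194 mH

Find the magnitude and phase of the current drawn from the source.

Step 1 — Angular frequency: ω = 2π·f = 2π·224 = 1407 rad/s.
Step 2 — Component impedances:
  Z1: Z = jωL = j·1407·0.0878 = 0 + j123.6 Ω
  Z2: Z = R = 58.7 Ω
  Z3: Z = jωL = j·1407·0.194 = 0 + j273 Ω
Step 3 — With open output, the series arm Z2 and the output shunt Z3 appear in series to ground: Z2 + Z3 = 58.7 + j273 Ω.
Step 4 — Parallel with input shunt Z1: Z_in = Z1 || (Z2 + Z3) = 5.576 + j85.9 Ω = 86.08∠86.3° Ω.
Step 5 — Source phasor: V = 5.07∠-42.4° V = 3.744 - j3.419 V.
Step 6 — Ohm's law: I = V / Z_total = (3.744 - j3.419) / (5.576 + j85.9) = -0.03682 - j0.04598 A.
Step 7 — Convert to polar: |I| = 0.0589 A, ∠I = -128.7°.

I = 0.0589∠-128.7° A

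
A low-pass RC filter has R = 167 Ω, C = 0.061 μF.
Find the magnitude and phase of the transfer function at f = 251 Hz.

Step 1 — Angular frequency: ω = 2π·251 = 1577 rad/s.
Step 2 — Transfer function: H(jω) = 1/(1 + jωRC).
Step 3 — Denominator: 1 + jωRC = 1 + j·1577·167·6.1e-08 = 1 + j0.01607.
Step 4 — H = 0.9997 - j0.01606.
Step 5 — Magnitude: |H| = 0.9999 (-0.0 dB); phase: φ = -0.9°.

|H| = 0.9999 (-0.0 dB), φ = -0.9°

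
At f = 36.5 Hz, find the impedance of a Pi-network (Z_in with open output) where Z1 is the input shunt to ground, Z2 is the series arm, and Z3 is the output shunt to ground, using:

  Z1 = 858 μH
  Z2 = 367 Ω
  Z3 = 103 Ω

Step 1 — Angular frequency: ω = 2π·f = 2π·36.5 = 229.3 rad/s.
Step 2 — Component impedances:
  Z1: Z = jωL = j·229.3·0.000858 = 0 + j0.1968 Ω
  Z2: Z = R = 367 Ω
  Z3: Z = R = 103 Ω
Step 3 — With open output, the series arm Z2 and the output shunt Z3 appear in series to ground: Z2 + Z3 = 470 Ω.
Step 4 — Parallel with input shunt Z1: Z_in = Z1 || (Z2 + Z3) = 8.238e-05 + j0.1968 Ω = 0.1968∠90.0° Ω.

Z = 8.238e-05 + j0.1968 Ω = 0.1968∠90.0° Ω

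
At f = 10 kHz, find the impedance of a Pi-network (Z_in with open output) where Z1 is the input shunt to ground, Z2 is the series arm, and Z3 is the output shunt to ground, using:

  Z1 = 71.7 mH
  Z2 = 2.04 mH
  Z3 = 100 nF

Step 1 — Angular frequency: ω = 2π·f = 2π·1e+04 = 6.283e+04 rad/s.
Step 2 — Component impedances:
  Z1: Z = jωL = j·6.283e+04·0.0717 = 0 + j4505 Ω
  Z2: Z = jωL = j·6.283e+04·0.00204 = 0 + j128.2 Ω
  Z3: Z = 1/(jωC) = -j/(ω·C) = 0 - j159.2 Ω
Step 3 — With open output, the series arm Z2 and the output shunt Z3 appear in series to ground: Z2 + Z3 = 0 - j30.98 Ω.
Step 4 — Parallel with input shunt Z1: Z_in = Z1 || (Z2 + Z3) = 0 - j31.19 Ω = 31.19∠-90.0° Ω.

Z = 0 - j31.19 Ω = 31.19∠-90.0° Ω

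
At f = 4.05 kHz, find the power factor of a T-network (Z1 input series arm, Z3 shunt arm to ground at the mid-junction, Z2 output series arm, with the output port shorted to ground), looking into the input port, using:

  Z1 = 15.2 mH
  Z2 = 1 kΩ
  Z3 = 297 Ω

Step 1 — Angular frequency: ω = 2π·f = 2π·4050 = 2.545e+04 rad/s.
Step 2 — Component impedances:
  Z1: Z = jωL = j·2.545e+04·0.0152 = 0 + j386.8 Ω
  Z2: Z = R = 1000 Ω
  Z3: Z = R = 297 Ω
Step 3 — With the output port shorted to ground, the output series arm Z2 runs from the junction to ground; the shunt arm Z3 also runs from the junction to ground. They appear in parallel: Z3 || Z2 = 229 Ω.
Step 4 — Series with input arm Z1: Z_in = Z1 + (Z3 || Z2) = 229 + j386.8 Ω = 449.5∠59.4° Ω.
Step 5 — Power factor: PF = cos(φ) = Re(Z)/|Z| = 228.99/449.49 = 0.5094.
Step 6 — Type: Im(Z) = 386.8 ⇒ lagging (phase φ = 59.4°).

PF = 0.5094 (lagging, φ = 59.4°)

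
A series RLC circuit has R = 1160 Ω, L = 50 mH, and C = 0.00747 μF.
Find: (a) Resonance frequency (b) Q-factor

Step 1 — Resonance condition Im(Z)=0 gives ω₀ = 1/√(LC).
Step 2 — ω₀ = 1/√(0.05·7.47e-09) = 5.174e+04 rad/s.
Step 3 — f₀ = ω₀/(2π) = 8235 Hz.
Step 4 — Series Q: Q = ω₀L/R = 5.174e+04·0.05/1160 = 2.23.

(a) f₀ = 8235 Hz  (b) Q = 2.23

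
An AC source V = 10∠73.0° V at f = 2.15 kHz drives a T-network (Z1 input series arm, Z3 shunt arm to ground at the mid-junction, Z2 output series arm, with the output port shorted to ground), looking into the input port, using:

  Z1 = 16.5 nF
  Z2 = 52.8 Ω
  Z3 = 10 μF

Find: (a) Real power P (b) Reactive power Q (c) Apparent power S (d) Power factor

Step 1 — Angular frequency: ω = 2π·f = 2π·2150 = 1.351e+04 rad/s.
Step 2 — Component impedances:
  Z1: Z = 1/(jωC) = -j/(ω·C) = 0 - j4486 Ω
  Z2: Z = R = 52.8 Ω
  Z3: Z = 1/(jωC) = -j/(ω·C) = 0 - j7.403 Ω
Step 3 — With the output port shorted to ground, the output series arm Z2 runs from the junction to ground; the shunt arm Z3 also runs from the junction to ground. They appear in parallel: Z3 || Z2 = 1.018 - j7.26 Ω.
Step 4 — Series with input arm Z1: Z_in = Z1 + (Z3 || Z2) = 1.018 - j4494 Ω = 4494∠-90.0° Ω.
Step 5 — Source phasor: V = 10∠73.0° V = 2.924 + j9.563 V.
Step 6 — Current: I = V / Z = -0.002128 + j0.0006511 A = 0.002225∠163.0° A.
Step 7 — Complex power: S = V·I* = 5.041e-06 - j0.02225 VA.
Step 8 — Real power: P = Re(S) = 5.041e-06 W.
Step 9 — Reactive power: Q = Im(S) = -0.02225 VAR.
Step 10 — Apparent power: |S| = 0.02225 VA.
Step 11 — Power factor: PF = P/|S| = 0.0002265 (leading).

(a) P = 5.041e-06 W  (b) Q = -0.02225 VAR  (c) S = 0.02225 VA  (d) PF = 0.0002265 (leading)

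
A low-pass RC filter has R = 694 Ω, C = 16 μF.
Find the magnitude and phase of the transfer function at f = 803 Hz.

Step 1 — Angular frequency: ω = 2π·803 = 5045 rad/s.
Step 2 — Transfer function: H(jω) = 1/(1 + jωRC).
Step 3 — Denominator: 1 + jωRC = 1 + j·5045·694·1.6e-05 = 1 + j56.02.
Step 4 — H = 0.0003185 - j0.01784.
Step 5 — Magnitude: |H| = 0.01785 (-35.0 dB); phase: φ = -89.0°.

|H| = 0.01785 (-35.0 dB), φ = -89.0°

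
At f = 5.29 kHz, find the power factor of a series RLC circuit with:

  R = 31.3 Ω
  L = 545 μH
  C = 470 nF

Step 1 — Angular frequency: ω = 2π·f = 2π·5290 = 3.324e+04 rad/s.
Step 2 — Component impedances:
  R: Z = R = 31.3 Ω
  L: Z = jωL = j·3.324e+04·0.000545 = 0 + j18.11 Ω
  C: Z = 1/(jωC) = -j/(ω·C) = 0 - j64.01 Ω
Step 3 — Series combination: Z_total = R + L + C = 31.3 - j45.9 Ω = 55.55∠-55.7° Ω.
Step 4 — Power factor: PF = cos(φ) = Re(Z)/|Z| = 31.3/55.555 = 0.5634.
Step 5 — Type: Im(Z) = -45.9 ⇒ leading (phase φ = -55.7°).

PF = 0.5634 (leading, φ = -55.7°)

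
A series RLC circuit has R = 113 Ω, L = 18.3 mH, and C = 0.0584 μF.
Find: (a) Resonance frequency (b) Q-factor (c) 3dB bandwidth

Step 1 — Resonance: ω₀ = 1/√(LC) = 1/√(0.0183·5.84e-08) = 3.059e+04 rad/s.
Step 2 — f₀ = ω₀/(2π) = 4868 Hz.
Step 3 — Series Q: Q = ω₀L/R = 3.059e+04·0.0183/113 = 4.954.
Step 4 — Bandwidth: Δω = ω₀/Q = 6175 rad/s; BW = Δω/(2π) = 982.8 Hz.

(a) f₀ = 4868 Hz  (b) Q = 4.954  (c) BW = 982.8 Hz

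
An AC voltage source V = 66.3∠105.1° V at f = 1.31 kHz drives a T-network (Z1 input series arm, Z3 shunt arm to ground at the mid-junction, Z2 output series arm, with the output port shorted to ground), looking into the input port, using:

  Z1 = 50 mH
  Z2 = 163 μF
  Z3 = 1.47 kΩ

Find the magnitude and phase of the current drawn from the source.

Step 1 — Angular frequency: ω = 2π·f = 2π·1310 = 8231 rad/s.
Step 2 — Component impedances:
  Z1: Z = jωL = j·8231·0.05 = 0 + j411.5 Ω
  Z2: Z = 1/(jωC) = -j/(ω·C) = 0 - j0.7454 Ω
  Z3: Z = R = 1470 Ω
Step 3 — With the output port shorted to ground, the output series arm Z2 runs from the junction to ground; the shunt arm Z3 also runs from the junction to ground. They appear in parallel: Z3 || Z2 = 0.0003779 - j0.7454 Ω.
Step 4 — Series with input arm Z1: Z_in = Z1 + (Z3 || Z2) = 0.0003779 + j410.8 Ω = 410.8∠90.0° Ω.
Step 5 — Source phasor: V = 66.3∠105.1° V = -17.27 + j64.01 V.
Step 6 — Ohm's law: I = V / Z_total = (-17.27 + j64.01) / (0.0003779 + j410.8) = 0.1558 + j0.04204 A.
Step 7 — Convert to polar: |I| = 0.1614 A, ∠I = 15.1°.

I = 0.1614∠15.1° A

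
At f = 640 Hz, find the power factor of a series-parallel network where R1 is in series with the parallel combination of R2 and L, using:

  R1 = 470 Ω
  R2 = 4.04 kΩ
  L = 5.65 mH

Step 1 — Angular frequency: ω = 2π·f = 2π·640 = 4021 rad/s.
Step 2 — Component impedances:
  R1: Z = R = 470 Ω
  R2: Z = R = 4040 Ω
  L: Z = jωL = j·4021·0.00565 = 0 + j22.72 Ω
Step 3 — Parallel branch: R2 || L = 1/(1/R2 + 1/L) = 0.1278 + j22.72 Ω.
Step 4 — Series with R1: Z_total = R1 + (R2 || L) = 470.1 + j22.72 Ω = 470.7∠2.8° Ω.
Step 5 — Power factor: PF = cos(φ) = Re(Z)/|Z| = 470.13/470.68 = 0.9988.
Step 6 — Type: Im(Z) = 22.72 ⇒ lagging (phase φ = 2.8°).

PF = 0.9988 (lagging, φ = 2.8°)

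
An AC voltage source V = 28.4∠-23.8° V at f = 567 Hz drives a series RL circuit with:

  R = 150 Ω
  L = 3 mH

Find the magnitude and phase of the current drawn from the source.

Step 1 — Angular frequency: ω = 2π·f = 2π·567 = 3563 rad/s.
Step 2 — Component impedances:
  R: Z = R = 150 Ω
  L: Z = jωL = j·3563·0.003 = 0 + j10.69 Ω
Step 3 — Series combination: Z_total = R + L = 150 + j10.69 Ω = 150.4∠4.1° Ω.
Step 4 — Source phasor: V = 28.4∠-23.8° V = 25.98 - j11.46 V.
Step 5 — Ohm's law: I = V / Z_total = (25.98 - j11.46) / (150 + j10.69) = 0.1669 - j0.0883 A.
Step 6 — Convert to polar: |I| = 0.1889 A, ∠I = -27.9°.

I = 0.1889∠-27.9° A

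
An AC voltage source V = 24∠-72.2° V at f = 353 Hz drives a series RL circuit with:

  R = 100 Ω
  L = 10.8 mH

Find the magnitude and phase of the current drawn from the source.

Step 1 — Angular frequency: ω = 2π·f = 2π·353 = 2218 rad/s.
Step 2 — Component impedances:
  R: Z = R = 100 Ω
  L: Z = jωL = j·2218·0.0108 = 0 + j23.95 Ω
Step 3 — Series combination: Z_total = R + L = 100 + j23.95 Ω = 102.8∠13.5° Ω.
Step 4 — Source phasor: V = 24∠-72.2° V = 7.337 - j22.85 V.
Step 5 — Ohm's law: I = V / Z_total = (7.337 - j22.85) / (100 + j23.95) = 0.01762 - j0.2327 A.
Step 6 — Convert to polar: |I| = 0.2334 A, ∠I = -85.7°.

I = 0.2334∠-85.7° A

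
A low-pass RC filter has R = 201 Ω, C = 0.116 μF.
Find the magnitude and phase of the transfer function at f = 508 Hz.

Step 1 — Angular frequency: ω = 2π·508 = 3192 rad/s.
Step 2 — Transfer function: H(jω) = 1/(1 + jωRC).
Step 3 — Denominator: 1 + jωRC = 1 + j·3192·201·1.16e-07 = 1 + j0.07442.
Step 4 — H = 0.9945 - j0.07401.
Step 5 — Magnitude: |H| = 0.9972 (-0.0 dB); phase: φ = -4.3°.

|H| = 0.9972 (-0.0 dB), φ = -4.3°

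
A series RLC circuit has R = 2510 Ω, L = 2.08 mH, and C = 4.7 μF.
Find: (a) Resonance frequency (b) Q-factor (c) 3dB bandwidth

Step 1 — Resonance: ω₀ = 1/√(LC) = 1/√(0.00208·4.7e-06) = 1.011e+04 rad/s.
Step 2 — f₀ = ω₀/(2π) = 1610 Hz.
Step 3 — Series Q: Q = ω₀L/R = 1.011e+04·0.00208/2510 = 0.008381.
Step 4 — Bandwidth: Δω = ω₀/Q = 1.207e+06 rad/s; BW = Δω/(2π) = 1.921e+05 Hz.

(a) f₀ = 1610 Hz  (b) Q = 0.008381  (c) BW = 1.921e+05 Hz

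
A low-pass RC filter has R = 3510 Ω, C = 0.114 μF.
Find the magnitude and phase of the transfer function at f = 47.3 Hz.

Step 1 — Angular frequency: ω = 2π·47.3 = 297.2 rad/s.
Step 2 — Transfer function: H(jω) = 1/(1 + jωRC).
Step 3 — Denominator: 1 + jωRC = 1 + j·297.2·3510·1.14e-07 = 1 + j0.1189.
Step 4 — H = 0.9861 - j0.1173.
Step 5 — Magnitude: |H| = 0.993 (-0.1 dB); phase: φ = -6.8°.

|H| = 0.993 (-0.1 dB), φ = -6.8°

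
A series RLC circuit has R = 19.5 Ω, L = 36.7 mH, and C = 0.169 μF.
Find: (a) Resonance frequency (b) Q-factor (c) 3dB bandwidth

Step 1 — Resonance: ω₀ = 1/√(LC) = 1/√(0.0367·1.69e-07) = 1.27e+04 rad/s.
Step 2 — f₀ = ω₀/(2π) = 2021 Hz.
Step 3 — Series Q: Q = ω₀L/R = 1.27e+04·0.0367/19.5 = 23.9.
Step 4 — Bandwidth: Δω = ω₀/Q = 531.3 rad/s; BW = Δω/(2π) = 84.56 Hz.

(a) f₀ = 2021 Hz  (b) Q = 23.9  (c) BW = 84.56 Hz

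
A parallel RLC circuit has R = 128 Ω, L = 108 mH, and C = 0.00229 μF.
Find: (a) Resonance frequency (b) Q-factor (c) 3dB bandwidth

Step 1 — Resonance: ω₀ = 1/√(LC) = 1/√(0.108·2.29e-09) = 6.359e+04 rad/s.
Step 2 — f₀ = ω₀/(2π) = 1.012e+04 Hz.
Step 3 — Parallel Q: Q = R/(ω₀L) = 128/(6.359e+04·0.108) = 0.01864.
Step 4 — Bandwidth: Δω = ω₀/Q = 3.412e+06 rad/s; BW = Δω/(2π) = 5.43e+05 Hz.

(a) f₀ = 1.012e+04 Hz  (b) Q = 0.01864  (c) BW = 5.43e+05 Hz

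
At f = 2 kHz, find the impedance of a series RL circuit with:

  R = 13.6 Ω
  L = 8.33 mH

Step 1 — Angular frequency: ω = 2π·f = 2π·2000 = 1.257e+04 rad/s.
Step 2 — Component impedances:
  R: Z = R = 13.6 Ω
  L: Z = jωL = j·1.257e+04·0.00833 = 0 + j104.7 Ω
Step 3 — Series combination: Z_total = R + L = 13.6 + j104.7 Ω = 105.6∠82.6° Ω.

Z = 13.6 + j104.7 Ω = 105.6∠82.6° Ω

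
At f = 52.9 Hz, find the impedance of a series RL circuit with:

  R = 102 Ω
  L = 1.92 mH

Step 1 — Angular frequency: ω = 2π·f = 2π·52.9 = 332.4 rad/s.
Step 2 — Component impedances:
  R: Z = R = 102 Ω
  L: Z = jωL = j·332.4·0.00192 = 0 + j0.6382 Ω
Step 3 — Series combination: Z_total = R + L = 102 + j0.6382 Ω = 102∠0.4° Ω.

Z = 102 + j0.6382 Ω = 102∠0.4° Ω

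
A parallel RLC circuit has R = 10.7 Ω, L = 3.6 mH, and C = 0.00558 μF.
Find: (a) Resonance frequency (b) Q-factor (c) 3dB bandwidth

Step 1 — Resonance: ω₀ = 1/√(LC) = 1/√(0.0036·5.58e-09) = 2.231e+05 rad/s.
Step 2 — f₀ = ω₀/(2π) = 3.551e+04 Hz.
Step 3 — Parallel Q: Q = R/(ω₀L) = 10.7/(2.231e+05·0.0036) = 0.01332.
Step 4 — Bandwidth: Δω = ω₀/Q = 1.675e+07 rad/s; BW = Δω/(2π) = 2.666e+06 Hz.

(a) f₀ = 3.551e+04 Hz  (b) Q = 0.01332  (c) BW = 2.666e+06 Hz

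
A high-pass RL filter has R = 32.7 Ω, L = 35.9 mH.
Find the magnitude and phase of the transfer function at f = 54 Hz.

Step 1 — Angular frequency: ω = 2π·54 = 339.3 rad/s.
Step 2 — Transfer function: H(jω) = jωL/(R + jωL).
Step 3 — Numerator jωL = j·12.18; denominator R + jωL = 32.7 + j12.18.
Step 4 — H = 0.1218 + j0.3271.
Step 5 — Magnitude: |H| = 0.3491 (-9.1 dB); phase: φ = 69.6°.

|H| = 0.3491 (-9.1 dB), φ = 69.6°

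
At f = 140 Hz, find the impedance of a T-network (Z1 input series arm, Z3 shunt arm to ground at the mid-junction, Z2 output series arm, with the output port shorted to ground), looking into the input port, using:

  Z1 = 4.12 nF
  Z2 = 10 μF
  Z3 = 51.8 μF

Step 1 — Angular frequency: ω = 2π·f = 2π·140 = 879.6 rad/s.
Step 2 — Component impedances:
  Z1: Z = 1/(jωC) = -j/(ω·C) = 0 - j2.759e+05 Ω
  Z2: Z = 1/(jωC) = -j/(ω·C) = 0 - j113.7 Ω
  Z3: Z = 1/(jωC) = -j/(ω·C) = 0 - j21.95 Ω
Step 3 — With the output port shorted to ground, the output series arm Z2 runs from the junction to ground; the shunt arm Z3 also runs from the junction to ground. They appear in parallel: Z3 || Z2 = 0 - j18.4 Ω.
Step 4 — Series with input arm Z1: Z_in = Z1 + (Z3 || Z2) = 0 - j2.759e+05 Ω = 2.759e+05∠-90.0° Ω.

Z = 0 - j2.759e+05 Ω = 2.759e+05∠-90.0° Ω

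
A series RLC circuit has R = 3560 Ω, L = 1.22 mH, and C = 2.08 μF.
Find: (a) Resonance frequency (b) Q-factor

Step 1 — Resonance condition Im(Z)=0 gives ω₀ = 1/√(LC).
Step 2 — ω₀ = 1/√(0.00122·2.08e-06) = 1.985e+04 rad/s.
Step 3 — f₀ = ω₀/(2π) = 3159 Hz.
Step 4 — Series Q: Q = ω₀L/R = 1.985e+04·0.00122/3560 = 0.006803.

(a) f₀ = 3159 Hz  (b) Q = 0.006803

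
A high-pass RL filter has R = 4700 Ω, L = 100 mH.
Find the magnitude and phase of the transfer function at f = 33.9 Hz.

Step 1 — Angular frequency: ω = 2π·33.9 = 213 rad/s.
Step 2 — Transfer function: H(jω) = jωL/(R + jωL).
Step 3 — Numerator jωL = j·21.3; denominator R + jωL = 4700 + j21.3.
Step 4 — H = 2.054e-05 + j0.004532.
Step 5 — Magnitude: |H| = 0.004532 (-46.9 dB); phase: φ = 89.7°.

|H| = 0.004532 (-46.9 dB), φ = 89.7°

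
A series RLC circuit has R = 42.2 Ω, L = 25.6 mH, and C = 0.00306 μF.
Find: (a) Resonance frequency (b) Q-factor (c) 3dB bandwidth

Step 1 — Resonance: ω₀ = 1/√(LC) = 1/√(0.0256·3.06e-09) = 1.13e+05 rad/s.
Step 2 — f₀ = ω₀/(2π) = 1.798e+04 Hz.
Step 3 — Series Q: Q = ω₀L/R = 1.13e+05·0.0256/42.2 = 68.54.
Step 4 — Bandwidth: Δω = ω₀/Q = 1648 rad/s; BW = Δω/(2π) = 262.4 Hz.

(a) f₀ = 1.798e+04 Hz  (b) Q = 68.54  (c) BW = 262.4 Hz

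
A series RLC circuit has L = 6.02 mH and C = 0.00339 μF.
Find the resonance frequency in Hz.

Step 1 — Resonance condition Im(Z)=0 gives ω₀ = 1/√(LC).
Step 2 — ω₀ = 1/√(0.00602·3.39e-09) = 2.214e+05 rad/s.
Step 3 — f₀ = ω₀/(2π) = 3.523e+04 Hz.

f₀ = 3.523e+04 Hz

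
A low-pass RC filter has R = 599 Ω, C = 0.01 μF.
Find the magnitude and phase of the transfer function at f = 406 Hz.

Step 1 — Angular frequency: ω = 2π·406 = 2551 rad/s.
Step 2 — Transfer function: H(jω) = 1/(1 + jωRC).
Step 3 — Denominator: 1 + jωRC = 1 + j·2551·599·1e-08 = 1 + j0.01528.
Step 4 — H = 0.9998 - j0.01528.
Step 5 — Magnitude: |H| = 0.9999 (-0.0 dB); phase: φ = -0.9°.

|H| = 0.9999 (-0.0 dB), φ = -0.9°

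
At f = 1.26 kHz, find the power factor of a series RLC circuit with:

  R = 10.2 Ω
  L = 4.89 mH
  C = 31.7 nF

Step 1 — Angular frequency: ω = 2π·f = 2π·1260 = 7917 rad/s.
Step 2 — Component impedances:
  R: Z = R = 10.2 Ω
  L: Z = jωL = j·7917·0.00489 = 0 + j38.71 Ω
  C: Z = 1/(jωC) = -j/(ω·C) = 0 - j3985 Ω
Step 3 — Series combination: Z_total = R + L + C = 10.2 - j3946 Ω = 3946∠-89.9° Ω.
Step 4 — Power factor: PF = cos(φ) = Re(Z)/|Z| = 10.2/3946 = 0.002585.
Step 5 — Type: Im(Z) = -3946 ⇒ leading (phase φ = -89.9°).

PF = 0.002585 (leading, φ = -89.9°)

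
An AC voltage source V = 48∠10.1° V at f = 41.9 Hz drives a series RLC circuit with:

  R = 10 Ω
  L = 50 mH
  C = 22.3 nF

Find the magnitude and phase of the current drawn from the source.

Step 1 — Angular frequency: ω = 2π·f = 2π·41.9 = 263.3 rad/s.
Step 2 — Component impedances:
  R: Z = R = 10 Ω
  L: Z = jωL = j·263.3·0.05 = 0 + j13.16 Ω
  C: Z = 1/(jωC) = -j/(ω·C) = 0 - j1.703e+05 Ω
Step 3 — Series combination: Z_total = R + L + C = 10 - j1.703e+05 Ω = 1.703e+05∠-90.0° Ω.
Step 4 — Source phasor: V = 48∠10.1° V = 47.26 + j8.418 V.
Step 5 — Ohm's law: I = V / Z_total = (47.26 + j8.418) / (10 - j1.703e+05) = -4.941e-05 + j0.0002775 A.
Step 6 — Convert to polar: |I| = 0.0002818 A, ∠I = 100.1°.

I = 0.0002818∠100.1° A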